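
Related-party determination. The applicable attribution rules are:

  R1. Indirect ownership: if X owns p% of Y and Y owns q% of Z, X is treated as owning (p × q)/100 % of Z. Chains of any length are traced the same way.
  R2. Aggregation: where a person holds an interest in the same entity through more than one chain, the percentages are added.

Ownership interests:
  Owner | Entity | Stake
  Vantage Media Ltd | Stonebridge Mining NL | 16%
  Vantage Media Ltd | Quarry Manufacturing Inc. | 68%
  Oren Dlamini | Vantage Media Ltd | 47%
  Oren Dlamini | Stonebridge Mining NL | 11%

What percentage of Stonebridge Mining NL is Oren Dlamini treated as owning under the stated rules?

18.52%

Chain via Vantage Media Ltd (R1): 47% × 16% = 7.52% of Stonebridge Mining NL.
Direct interest in Stonebridge Mining NL: 11%.
Aggregating (R2): 7.52% + 11% = 18.52%.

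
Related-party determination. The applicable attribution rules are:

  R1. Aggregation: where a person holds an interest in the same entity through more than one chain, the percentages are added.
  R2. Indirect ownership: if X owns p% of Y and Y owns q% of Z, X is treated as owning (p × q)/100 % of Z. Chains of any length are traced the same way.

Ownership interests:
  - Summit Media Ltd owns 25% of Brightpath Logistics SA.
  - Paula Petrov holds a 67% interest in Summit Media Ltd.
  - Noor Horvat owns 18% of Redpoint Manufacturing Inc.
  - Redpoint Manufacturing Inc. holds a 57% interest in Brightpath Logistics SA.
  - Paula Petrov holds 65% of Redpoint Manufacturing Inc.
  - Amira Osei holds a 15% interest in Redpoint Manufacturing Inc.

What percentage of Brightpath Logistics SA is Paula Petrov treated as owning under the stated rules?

53.8%

Chain via Summit Media Ltd (R2): 67% × 25% = 16.75% of Brightpath Logistics SA.
Chain via Redpoint Manufacturing Inc. (R2): 65% × 57% = 37.05% of Brightpath Logistics SA.
Aggregating (R1): 16.75% + 37.05% = 53.8%.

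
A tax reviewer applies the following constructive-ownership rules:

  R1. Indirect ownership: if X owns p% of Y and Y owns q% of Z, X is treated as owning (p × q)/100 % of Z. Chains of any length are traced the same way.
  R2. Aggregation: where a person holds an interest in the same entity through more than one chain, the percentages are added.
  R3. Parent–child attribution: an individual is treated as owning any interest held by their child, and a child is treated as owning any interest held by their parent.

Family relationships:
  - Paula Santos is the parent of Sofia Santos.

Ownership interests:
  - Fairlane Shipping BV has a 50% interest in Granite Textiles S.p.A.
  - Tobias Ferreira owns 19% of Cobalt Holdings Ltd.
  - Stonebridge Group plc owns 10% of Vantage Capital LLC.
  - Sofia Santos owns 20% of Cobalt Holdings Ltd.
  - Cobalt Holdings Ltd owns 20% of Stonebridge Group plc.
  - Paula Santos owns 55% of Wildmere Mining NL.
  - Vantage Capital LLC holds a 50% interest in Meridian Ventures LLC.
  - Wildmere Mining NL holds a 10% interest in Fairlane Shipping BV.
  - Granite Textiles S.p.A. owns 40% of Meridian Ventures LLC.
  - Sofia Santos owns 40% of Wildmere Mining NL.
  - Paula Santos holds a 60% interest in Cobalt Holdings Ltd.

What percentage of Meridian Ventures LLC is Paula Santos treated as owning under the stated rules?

By parent–child attribution (R3), Paula Santos is treated as also owning Sofia Santos's interest in Cobalt Holdings Ltd, giving 60% + 20% = 80%.
By parent–child attribution (R3), Paula Santos is treated as also owning Sofia Santos's interest in Wildmere Mining NL, giving 55% + 40% = 95%.
Chain via Cobalt Holdings Ltd → Stonebridge Group plc → Vantage Capital LLC (R1): 80% × 20% × 10% × 50% = 0.8% of Meridian Ventures LLC.
Chain via Wildmere Mining NL → Fairlane Shipping BV → Granite Textiles S.p.A. (R1): 95% × 10% × 50% × 40% = 1.9% of Meridian Ventures LLC.
Aggregating (R2): 0.8% + 1.9% = 2.7%.

2.7%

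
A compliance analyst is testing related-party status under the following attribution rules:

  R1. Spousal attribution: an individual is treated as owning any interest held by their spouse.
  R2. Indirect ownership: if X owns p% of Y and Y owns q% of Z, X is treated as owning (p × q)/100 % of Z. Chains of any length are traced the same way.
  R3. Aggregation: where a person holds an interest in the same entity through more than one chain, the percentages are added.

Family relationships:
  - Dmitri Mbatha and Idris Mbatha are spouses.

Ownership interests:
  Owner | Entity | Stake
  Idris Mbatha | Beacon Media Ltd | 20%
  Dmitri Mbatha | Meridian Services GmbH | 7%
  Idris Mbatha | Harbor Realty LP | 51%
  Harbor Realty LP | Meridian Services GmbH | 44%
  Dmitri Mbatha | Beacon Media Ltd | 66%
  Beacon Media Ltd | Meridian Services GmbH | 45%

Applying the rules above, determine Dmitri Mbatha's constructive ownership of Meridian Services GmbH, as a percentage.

By spousal attribution (R1), Dmitri Mbatha is treated as also owning Idris Mbatha's interest in Beacon Media Ltd, giving 66% + 20% = 86%.
By spousal attribution (R1), Dmitri Mbatha is treated as owning Idris Mbatha's 51% interest in Harbor Realty LP.
Chain via Beacon Media Ltd (R2): 86% × 45% = 38.7% of Meridian Services GmbH.
Direct interest in Meridian Services GmbH: 7%.
Chain via Harbor Realty LP (R2): 51% × 44% = 22.44% of Meridian Services GmbH.
Aggregating (R3): 38.7% + 7% + 22.44% = 68.14%.

68.14%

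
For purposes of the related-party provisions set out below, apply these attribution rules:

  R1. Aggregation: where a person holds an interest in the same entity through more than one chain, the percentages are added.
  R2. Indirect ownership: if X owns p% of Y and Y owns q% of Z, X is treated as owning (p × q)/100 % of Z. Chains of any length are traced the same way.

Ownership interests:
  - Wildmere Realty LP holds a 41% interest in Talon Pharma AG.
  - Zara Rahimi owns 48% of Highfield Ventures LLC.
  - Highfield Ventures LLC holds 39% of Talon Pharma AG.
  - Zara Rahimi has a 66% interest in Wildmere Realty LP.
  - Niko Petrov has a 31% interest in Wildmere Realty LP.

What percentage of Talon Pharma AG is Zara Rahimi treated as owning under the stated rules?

45.78%

Chain via Highfield Ventures LLC (R2): 48% × 39% = 18.72% of Talon Pharma AG.
Chain via Wildmere Realty LP (R2): 66% × 41% = 27.06% of Talon Pharma AG.
Aggregating (R1): 18.72% + 27.06% = 45.78%.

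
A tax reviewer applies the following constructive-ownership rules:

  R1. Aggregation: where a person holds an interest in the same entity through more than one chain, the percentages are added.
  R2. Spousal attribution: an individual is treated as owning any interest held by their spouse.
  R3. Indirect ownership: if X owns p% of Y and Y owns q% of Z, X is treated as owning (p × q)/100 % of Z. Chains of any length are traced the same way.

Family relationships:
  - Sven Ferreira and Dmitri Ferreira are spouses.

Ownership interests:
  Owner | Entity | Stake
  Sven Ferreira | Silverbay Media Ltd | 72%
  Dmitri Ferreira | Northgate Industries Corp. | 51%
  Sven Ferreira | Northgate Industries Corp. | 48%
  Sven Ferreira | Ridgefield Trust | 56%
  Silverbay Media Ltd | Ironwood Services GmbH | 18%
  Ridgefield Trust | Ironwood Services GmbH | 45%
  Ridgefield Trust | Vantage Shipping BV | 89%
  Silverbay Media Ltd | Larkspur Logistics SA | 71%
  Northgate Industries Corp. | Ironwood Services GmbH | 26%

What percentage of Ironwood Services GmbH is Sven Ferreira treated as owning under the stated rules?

By spousal attribution (R2), Sven Ferreira is treated as also owning Dmitri Ferreira's interest in Northgate Industries Corp, giving 48% + 51% = 99%.
Chain via Northgate Industries Corp. (R3): 99% × 26% = 25.74% of Ironwood Services GmbH.
Chain via Ridgefield Trust (R3): 56% × 45% = 25.2% of Ironwood Services GmbH.
Chain via Silverbay Media Ltd (R3): 72% × 18% = 12.96% of Ironwood Services GmbH.
Aggregating (R1): 25.74% + 25.2% + 12.96% = 63.9%.

63.9%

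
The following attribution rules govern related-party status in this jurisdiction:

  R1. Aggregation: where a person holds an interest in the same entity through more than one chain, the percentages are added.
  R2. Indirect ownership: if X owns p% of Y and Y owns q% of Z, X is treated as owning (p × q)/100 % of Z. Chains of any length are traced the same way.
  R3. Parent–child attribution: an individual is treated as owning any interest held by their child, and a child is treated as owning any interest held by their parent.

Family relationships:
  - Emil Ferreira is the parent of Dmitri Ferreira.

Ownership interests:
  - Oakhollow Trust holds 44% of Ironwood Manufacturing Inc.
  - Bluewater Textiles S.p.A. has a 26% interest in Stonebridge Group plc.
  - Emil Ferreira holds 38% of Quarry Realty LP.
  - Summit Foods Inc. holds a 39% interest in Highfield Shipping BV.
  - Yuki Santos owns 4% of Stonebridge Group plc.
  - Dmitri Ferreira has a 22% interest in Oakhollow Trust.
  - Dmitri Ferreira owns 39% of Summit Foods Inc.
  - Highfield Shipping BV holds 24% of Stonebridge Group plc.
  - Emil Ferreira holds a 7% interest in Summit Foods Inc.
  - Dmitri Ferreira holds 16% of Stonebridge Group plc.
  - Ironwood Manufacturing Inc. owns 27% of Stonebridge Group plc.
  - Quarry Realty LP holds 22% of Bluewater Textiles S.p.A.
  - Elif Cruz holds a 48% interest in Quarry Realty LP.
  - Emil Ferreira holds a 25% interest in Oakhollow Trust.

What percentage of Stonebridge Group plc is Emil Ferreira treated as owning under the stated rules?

28.0628%

By parent–child attribution (R3), Emil Ferreira is treated as also owning Dmitri Ferreira's interest in Summit Foods Inc, giving 7% + 39% = 46%.
By parent–child attribution (R3), Emil Ferreira is treated as also owning Dmitri Ferreira's interest in Oakhollow Trust, giving 25% + 22% = 47%.
By parent–child attribution (R3), Emil Ferreira is treated as owning Dmitri Ferreira's 16% interest in Stonebridge Group plc.
Chain via Summit Foods Inc. → Highfield Shipping BV (R2): 46% × 39% × 24% = 4.3056% of Stonebridge Group plc.
Chain via Oakhollow Trust → Ironwood Manufacturing Inc. (R2): 47% × 44% × 27% = 5.5836% of Stonebridge Group plc.
Chain via Quarry Realty LP → Bluewater Textiles S.p.A. (R2): 38% × 22% × 26% = 2.1736% of Stonebridge Group plc.
Direct interest in Stonebridge Group plc: 16%.
Aggregating (R1): 4.3056% + 5.5836% + 2.1736% + 16% = 28.0628%.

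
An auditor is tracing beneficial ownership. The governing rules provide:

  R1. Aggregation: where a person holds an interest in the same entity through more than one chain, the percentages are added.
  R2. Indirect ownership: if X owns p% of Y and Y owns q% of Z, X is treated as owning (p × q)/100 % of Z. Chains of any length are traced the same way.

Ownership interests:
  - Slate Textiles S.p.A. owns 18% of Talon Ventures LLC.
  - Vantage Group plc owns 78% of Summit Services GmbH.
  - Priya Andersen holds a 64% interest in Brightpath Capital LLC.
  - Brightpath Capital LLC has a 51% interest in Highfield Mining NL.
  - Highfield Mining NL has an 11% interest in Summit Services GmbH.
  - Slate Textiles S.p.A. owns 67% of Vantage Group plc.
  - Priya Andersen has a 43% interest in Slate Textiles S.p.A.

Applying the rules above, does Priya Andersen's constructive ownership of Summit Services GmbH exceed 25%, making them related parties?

Yes

Chain via Brightpath Capital LLC → Highfield Mining NL (R2): 64% × 51% × 11% = 3.5904% of Summit Services GmbH.
Chain via Slate Textiles S.p.A. → Vantage Group plc (R2): 43% × 67% × 78% = 22.4718% of Summit Services GmbH.
Aggregating (R1): 3.5904% + 22.4718% = 26.0622%.
26.0622% exceeds the 25% threshold, so Priya is a related party to Summit Services GmbH.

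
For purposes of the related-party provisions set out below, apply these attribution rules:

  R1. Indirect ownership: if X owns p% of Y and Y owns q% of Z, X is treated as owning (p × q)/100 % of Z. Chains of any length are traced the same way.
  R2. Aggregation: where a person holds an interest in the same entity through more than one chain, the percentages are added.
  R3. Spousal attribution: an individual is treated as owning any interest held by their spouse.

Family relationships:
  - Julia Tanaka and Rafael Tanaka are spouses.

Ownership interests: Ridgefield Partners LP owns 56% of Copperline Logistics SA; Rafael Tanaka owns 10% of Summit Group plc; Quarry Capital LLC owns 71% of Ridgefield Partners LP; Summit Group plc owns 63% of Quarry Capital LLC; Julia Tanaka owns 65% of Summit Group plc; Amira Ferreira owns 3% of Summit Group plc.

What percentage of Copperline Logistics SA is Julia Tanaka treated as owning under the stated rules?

By spousal attribution (R3), Julia Tanaka is treated as also owning Rafael Tanaka's interest in Summit Group plc, giving 65% + 10% = 75%.
Chain via Summit Group plc → Quarry Capital LLC → Ridgefield Partners LP (R1): 75% × 63% × 71% × 56% = 18.7866% of Copperline Logistics SA.

18.7866%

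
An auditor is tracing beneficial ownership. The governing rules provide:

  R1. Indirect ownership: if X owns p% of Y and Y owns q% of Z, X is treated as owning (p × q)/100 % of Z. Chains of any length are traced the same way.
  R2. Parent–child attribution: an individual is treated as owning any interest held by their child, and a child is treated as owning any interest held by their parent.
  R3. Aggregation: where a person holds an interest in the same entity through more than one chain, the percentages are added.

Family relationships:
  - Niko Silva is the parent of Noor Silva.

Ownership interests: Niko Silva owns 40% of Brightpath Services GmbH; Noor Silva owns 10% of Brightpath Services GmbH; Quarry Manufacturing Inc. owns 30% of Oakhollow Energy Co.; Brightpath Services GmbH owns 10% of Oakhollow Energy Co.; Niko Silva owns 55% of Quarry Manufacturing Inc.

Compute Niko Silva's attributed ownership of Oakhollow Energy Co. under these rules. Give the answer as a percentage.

21.5%

By parent–child attribution (R2), Niko Silva is treated as also owning Noor Silva's interest in Brightpath Services GmbH, giving 40% + 10% = 50%.
Chain via Quarry Manufacturing Inc. (R1): 55% × 30% = 16.5% of Oakhollow Energy Co.
Chain via Brightpath Services GmbH (R1): 50% × 10% = 5% of Oakhollow Energy Co.
Aggregating (R3): 16.5% + 5% = 21.5%.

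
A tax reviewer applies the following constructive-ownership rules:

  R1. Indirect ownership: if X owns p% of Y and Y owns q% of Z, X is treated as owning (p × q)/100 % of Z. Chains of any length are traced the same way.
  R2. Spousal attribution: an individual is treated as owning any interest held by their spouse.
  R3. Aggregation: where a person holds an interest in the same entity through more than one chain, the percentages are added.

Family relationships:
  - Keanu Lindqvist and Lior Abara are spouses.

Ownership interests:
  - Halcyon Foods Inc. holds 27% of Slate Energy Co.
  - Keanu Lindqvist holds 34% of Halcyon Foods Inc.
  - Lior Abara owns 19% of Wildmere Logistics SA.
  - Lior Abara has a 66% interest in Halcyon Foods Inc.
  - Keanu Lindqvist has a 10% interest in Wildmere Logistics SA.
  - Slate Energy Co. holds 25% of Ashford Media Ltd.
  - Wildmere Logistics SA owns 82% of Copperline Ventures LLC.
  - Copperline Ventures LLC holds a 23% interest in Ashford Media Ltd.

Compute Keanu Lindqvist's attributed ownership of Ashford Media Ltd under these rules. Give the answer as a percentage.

By spousal attribution (R2), Keanu Lindqvist is treated as also owning Lior Abara's interest in Wildmere Logistics SA, giving 10% + 19% = 29%.
By spousal attribution (R2), Keanu Lindqvist is treated as also owning Lior Abara's interest in Halcyon Foods Inc, giving 34% + 66% = 100%.
Chain via Wildmere Logistics SA → Copperline Ventures LLC (R1): 29% × 82% × 23% = 5.4694% of Ashford Media Ltd.
Chain via Halcyon Foods Inc. → Slate Energy Co. (R1): 100% × 27% × 25% = 6.75% of Ashford Media Ltd.
Aggregating (R3): 5.4694% + 6.75% = 12.2194%.

12.2194%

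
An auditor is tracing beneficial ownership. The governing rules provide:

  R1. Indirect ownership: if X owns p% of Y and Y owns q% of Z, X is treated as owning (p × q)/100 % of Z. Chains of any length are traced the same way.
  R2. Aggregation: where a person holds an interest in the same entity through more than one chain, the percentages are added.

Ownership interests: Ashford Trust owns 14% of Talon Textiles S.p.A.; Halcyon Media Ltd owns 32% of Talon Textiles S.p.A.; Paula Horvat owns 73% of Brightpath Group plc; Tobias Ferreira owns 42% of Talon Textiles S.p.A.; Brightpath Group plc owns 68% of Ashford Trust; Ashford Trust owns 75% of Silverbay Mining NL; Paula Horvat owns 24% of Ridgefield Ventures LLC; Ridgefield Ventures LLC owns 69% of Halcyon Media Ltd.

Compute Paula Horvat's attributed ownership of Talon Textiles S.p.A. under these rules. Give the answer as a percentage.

Chain via Brightpath Group plc → Ashford Trust (R1): 73% × 68% × 14% = 6.9496% of Talon Textiles S.p.A.
Chain via Ridgefield Ventures LLC → Halcyon Media Ltd (R1): 24% × 69% × 32% = 5.2992% of Talon Textiles S.p.A.
Aggregating (R2): 6.9496% + 5.2992% = 12.2488%.

12.2488%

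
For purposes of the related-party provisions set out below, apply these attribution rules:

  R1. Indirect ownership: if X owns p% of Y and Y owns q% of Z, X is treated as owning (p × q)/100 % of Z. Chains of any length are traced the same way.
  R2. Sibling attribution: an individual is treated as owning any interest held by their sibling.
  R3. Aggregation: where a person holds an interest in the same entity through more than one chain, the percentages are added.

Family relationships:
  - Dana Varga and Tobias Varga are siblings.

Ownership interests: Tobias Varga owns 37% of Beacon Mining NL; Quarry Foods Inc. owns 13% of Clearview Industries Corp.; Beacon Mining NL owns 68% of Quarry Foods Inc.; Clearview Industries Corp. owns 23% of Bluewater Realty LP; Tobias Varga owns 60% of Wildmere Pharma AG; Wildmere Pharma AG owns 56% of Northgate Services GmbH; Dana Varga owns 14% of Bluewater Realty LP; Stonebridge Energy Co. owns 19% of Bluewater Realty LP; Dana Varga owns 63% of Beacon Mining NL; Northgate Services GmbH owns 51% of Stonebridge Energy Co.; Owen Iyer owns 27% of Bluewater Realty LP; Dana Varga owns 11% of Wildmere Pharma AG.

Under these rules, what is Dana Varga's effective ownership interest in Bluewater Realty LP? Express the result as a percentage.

By sibling attribution (R2), Dana Varga is treated as also owning Tobias Varga's interest in Beacon Mining NL, giving 63% + 37% = 100%.
By sibling attribution (R2), Dana Varga is treated as also owning Tobias Varga's interest in Wildmere Pharma AG, giving 11% + 60% = 71%.
Chain via Beacon Mining NL → Quarry Foods Inc. → Clearview Industries Corp. (R1): 100% × 68% × 13% × 23% = 2.0332% of Bluewater Realty LP.
Chain via Wildmere Pharma AG → Northgate Services GmbH → Stonebridge Energy Co. (R1): 71% × 56% × 51% × 19% = 3.852744% of Bluewater Realty LP.
Direct interest in Bluewater Realty LP: 14%.
Aggregating (R3): 2.0332% + 3.852744% + 14% = 19.885944%.

19.885944%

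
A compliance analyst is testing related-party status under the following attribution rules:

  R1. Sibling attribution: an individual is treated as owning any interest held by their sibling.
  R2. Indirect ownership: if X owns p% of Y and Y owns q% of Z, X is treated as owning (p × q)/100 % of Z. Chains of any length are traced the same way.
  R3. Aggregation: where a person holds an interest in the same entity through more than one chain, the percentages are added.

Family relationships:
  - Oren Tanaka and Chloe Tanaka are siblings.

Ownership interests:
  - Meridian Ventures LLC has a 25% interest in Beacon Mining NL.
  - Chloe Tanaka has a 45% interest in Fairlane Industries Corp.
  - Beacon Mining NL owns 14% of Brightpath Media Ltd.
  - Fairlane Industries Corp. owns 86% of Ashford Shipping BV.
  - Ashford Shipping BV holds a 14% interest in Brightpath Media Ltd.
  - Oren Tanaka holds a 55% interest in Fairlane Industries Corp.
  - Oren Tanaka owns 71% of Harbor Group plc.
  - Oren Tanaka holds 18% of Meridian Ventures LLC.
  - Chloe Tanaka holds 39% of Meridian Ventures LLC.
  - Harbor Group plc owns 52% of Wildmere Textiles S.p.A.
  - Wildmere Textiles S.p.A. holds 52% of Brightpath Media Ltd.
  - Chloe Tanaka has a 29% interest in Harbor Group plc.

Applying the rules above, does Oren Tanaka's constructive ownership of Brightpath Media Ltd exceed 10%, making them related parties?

By sibling attribution (R1), Oren Tanaka is treated as also owning Chloe Tanaka's interest in Meridian Ventures LLC, giving 18% + 39% = 57%.
By sibling attribution (R1), Oren Tanaka is treated as also owning Chloe Tanaka's interest in Fairlane Industries Corp, giving 55% + 45% = 100%.
By sibling attribution (R1), Oren Tanaka is treated as also owning Chloe Tanaka's interest in Harbor Group plc, giving 71% + 29% = 100%.
Chain via Meridian Ventures LLC → Beacon Mining NL (R2): 57% × 25% × 14% = 1.995% of Brightpath Media Ltd.
Chain via Fairlane Industries Corp. → Ashford Shipping BV (R2): 100% × 86% × 14% = 12.04% of Brightpath Media Ltd.
Chain via Harbor Group plc → Wildmere Textiles S.p.A. (R2): 100% × 52% × 52% = 27.04% of Brightpath Media Ltd.
Aggregating (R3): 1.995% + 12.04% + 27.04% = 41.075%.
41.075% exceeds the 10% threshold, so Oren is a related party to Brightpath Media Ltd.

Yes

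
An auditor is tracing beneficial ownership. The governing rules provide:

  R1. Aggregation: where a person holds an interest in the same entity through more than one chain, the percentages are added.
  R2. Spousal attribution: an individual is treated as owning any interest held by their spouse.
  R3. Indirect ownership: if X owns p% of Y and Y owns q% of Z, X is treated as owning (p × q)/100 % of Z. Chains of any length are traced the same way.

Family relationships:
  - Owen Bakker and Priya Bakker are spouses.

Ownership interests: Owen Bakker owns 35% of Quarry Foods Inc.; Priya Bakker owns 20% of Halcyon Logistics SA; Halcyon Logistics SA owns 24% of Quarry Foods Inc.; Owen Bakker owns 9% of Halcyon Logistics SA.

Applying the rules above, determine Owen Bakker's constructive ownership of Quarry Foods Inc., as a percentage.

41.96%

By spousal attribution (R2), Owen Bakker is treated as also owning Priya Bakker's interest in Halcyon Logistics SA, giving 9% + 20% = 29%.
Chain via Halcyon Logistics SA (R3): 29% × 24% = 6.96% of Quarry Foods Inc.
Direct interest in Quarry Foods Inc: 35%.
Aggregating (R1): 6.96% + 35% = 41.96%.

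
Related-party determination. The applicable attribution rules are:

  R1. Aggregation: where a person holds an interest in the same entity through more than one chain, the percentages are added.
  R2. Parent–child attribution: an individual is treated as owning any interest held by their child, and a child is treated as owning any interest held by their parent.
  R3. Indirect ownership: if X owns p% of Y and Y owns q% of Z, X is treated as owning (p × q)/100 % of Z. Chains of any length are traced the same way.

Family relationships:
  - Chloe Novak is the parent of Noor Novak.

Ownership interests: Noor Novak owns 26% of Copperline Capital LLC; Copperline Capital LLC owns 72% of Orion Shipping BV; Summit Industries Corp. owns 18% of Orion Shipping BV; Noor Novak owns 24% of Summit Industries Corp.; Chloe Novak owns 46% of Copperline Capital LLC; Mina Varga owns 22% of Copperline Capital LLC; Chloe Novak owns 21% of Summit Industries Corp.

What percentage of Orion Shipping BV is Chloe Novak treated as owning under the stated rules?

59.94%

By parent–child attribution (R2), Chloe Novak is treated as also owning Noor Novak's interest in Summit Industries Corp, giving 21% + 24% = 45%.
By parent–child attribution (R2), Chloe Novak is treated as also owning Noor Novak's interest in Copperline Capital LLC, giving 46% + 26% = 72%.
Chain via Summit Industries Corp. (R3): 45% × 18% = 8.1% of Orion Shipping BV.
Chain via Copperline Capital LLC (R3): 72% × 72% = 51.84% of Orion Shipping BV.
Aggregating (R1): 8.1% + 51.84% = 59.94%.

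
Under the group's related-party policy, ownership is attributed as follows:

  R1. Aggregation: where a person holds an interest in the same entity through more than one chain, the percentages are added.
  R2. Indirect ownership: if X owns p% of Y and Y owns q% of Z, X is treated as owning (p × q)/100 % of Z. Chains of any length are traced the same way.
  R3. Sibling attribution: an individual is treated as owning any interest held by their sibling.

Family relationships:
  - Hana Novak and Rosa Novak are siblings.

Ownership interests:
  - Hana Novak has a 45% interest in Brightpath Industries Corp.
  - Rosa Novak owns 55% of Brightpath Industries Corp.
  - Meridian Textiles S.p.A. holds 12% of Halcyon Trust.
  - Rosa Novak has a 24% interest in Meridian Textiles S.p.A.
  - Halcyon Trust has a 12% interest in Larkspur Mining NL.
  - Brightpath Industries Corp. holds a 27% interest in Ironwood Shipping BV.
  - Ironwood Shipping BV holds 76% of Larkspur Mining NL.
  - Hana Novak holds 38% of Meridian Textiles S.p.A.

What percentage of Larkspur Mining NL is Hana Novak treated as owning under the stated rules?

By sibling attribution (R3), Hana Novak is treated as also owning Rosa Novak's interest in Brightpath Industries Corp, giving 45% + 55% = 100%.
By sibling attribution (R3), Hana Novak is treated as also owning Rosa Novak's interest in Meridian Textiles S.p.A, giving 38% + 24% = 62%.
Chain via Brightpath Industries Corp. → Ironwood Shipping BV (R2): 100% × 27% × 76% = 20.52% of Larkspur Mining NL.
Chain via Meridian Textiles S.p.A. → Halcyon Trust (R2): 62% × 12% × 12% = 0.8928% of Larkspur Mining NL.
Aggregating (R1): 20.52% + 0.8928% = 21.4128%.

21.4128%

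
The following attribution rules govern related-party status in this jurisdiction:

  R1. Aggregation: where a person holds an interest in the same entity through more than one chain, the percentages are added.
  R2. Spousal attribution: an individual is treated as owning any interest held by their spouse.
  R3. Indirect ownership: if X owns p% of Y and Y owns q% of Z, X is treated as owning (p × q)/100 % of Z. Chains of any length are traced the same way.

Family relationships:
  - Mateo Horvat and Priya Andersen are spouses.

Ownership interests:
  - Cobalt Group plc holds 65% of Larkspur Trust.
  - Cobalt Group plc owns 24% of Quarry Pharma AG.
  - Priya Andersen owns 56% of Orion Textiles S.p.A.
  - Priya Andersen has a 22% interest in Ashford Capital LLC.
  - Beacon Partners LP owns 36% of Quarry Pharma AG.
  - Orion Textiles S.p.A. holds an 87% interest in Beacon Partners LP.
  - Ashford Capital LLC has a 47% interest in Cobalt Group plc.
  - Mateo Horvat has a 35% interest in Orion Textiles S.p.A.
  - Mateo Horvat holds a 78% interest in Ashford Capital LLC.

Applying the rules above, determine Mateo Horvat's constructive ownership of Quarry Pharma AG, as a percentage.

39.7812%

By spousal attribution (R2), Mateo Horvat is treated as also owning Priya Andersen's interest in Ashford Capital LLC, giving 78% + 22% = 100%.
By spousal attribution (R2), Mateo Horvat is treated as also owning Priya Andersen's interest in Orion Textiles S.p.A, giving 35% + 56% = 91%.
Chain via Ashford Capital LLC → Cobalt Group plc (R3): 100% × 47% × 24% = 11.28% of Quarry Pharma AG.
Chain via Orion Textiles S.p.A. → Beacon Partners LP (R3): 91% × 87% × 36% = 28.5012% of Quarry Pharma AG.
Aggregating (R1): 11.28% + 28.5012% = 39.7812%.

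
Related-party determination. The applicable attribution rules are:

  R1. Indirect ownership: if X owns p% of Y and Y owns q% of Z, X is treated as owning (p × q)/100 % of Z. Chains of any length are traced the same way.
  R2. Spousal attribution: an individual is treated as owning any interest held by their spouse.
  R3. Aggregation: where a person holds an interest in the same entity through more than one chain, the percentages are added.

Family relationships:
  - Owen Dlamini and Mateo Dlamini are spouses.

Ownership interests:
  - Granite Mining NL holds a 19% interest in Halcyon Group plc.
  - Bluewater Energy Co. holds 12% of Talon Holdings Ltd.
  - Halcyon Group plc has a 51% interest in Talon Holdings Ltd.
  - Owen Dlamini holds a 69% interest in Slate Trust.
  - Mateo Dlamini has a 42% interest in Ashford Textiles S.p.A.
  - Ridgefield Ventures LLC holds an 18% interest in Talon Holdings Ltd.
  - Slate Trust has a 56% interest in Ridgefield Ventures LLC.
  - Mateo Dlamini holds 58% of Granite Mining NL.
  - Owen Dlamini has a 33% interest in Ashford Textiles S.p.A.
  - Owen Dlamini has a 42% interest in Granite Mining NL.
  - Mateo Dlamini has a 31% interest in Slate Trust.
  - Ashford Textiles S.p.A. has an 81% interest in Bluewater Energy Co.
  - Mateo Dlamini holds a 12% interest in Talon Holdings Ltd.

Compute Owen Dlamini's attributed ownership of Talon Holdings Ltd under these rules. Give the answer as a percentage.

By spousal attribution (R2), Owen Dlamini is treated as also owning Mateo Dlamini's interest in Ashford Textiles S.p.A, giving 33% + 42% = 75%.
By spousal attribution (R2), Owen Dlamini is treated as also owning Mateo Dlamini's interest in Granite Mining NL, giving 42% + 58% = 100%.
By spousal attribution (R2), Owen Dlamini is treated as also owning Mateo Dlamini's interest in Slate Trust, giving 69% + 31% = 100%.
By spousal attribution (R2), Owen Dlamini is treated as owning Mateo Dlamini's 12% interest in Talon Holdings Ltd.
Chain via Ashford Textiles S.p.A. → Bluewater Energy Co. (R1): 75% × 81% × 12% = 7.29% of Talon Holdings Ltd.
Chain via Granite Mining NL → Halcyon Group plc (R1): 100% × 19% × 51% = 9.69% of Talon Holdings Ltd.
Chain via Slate Trust → Ridgefield Ventures LLC (R1): 100% × 56% × 18% = 10.08% of Talon Holdings Ltd.
Direct interest in Talon Holdings Ltd: 12%.
Aggregating (R3): 7.29% + 9.69% + 10.08% + 12% = 39.06%.

39.06%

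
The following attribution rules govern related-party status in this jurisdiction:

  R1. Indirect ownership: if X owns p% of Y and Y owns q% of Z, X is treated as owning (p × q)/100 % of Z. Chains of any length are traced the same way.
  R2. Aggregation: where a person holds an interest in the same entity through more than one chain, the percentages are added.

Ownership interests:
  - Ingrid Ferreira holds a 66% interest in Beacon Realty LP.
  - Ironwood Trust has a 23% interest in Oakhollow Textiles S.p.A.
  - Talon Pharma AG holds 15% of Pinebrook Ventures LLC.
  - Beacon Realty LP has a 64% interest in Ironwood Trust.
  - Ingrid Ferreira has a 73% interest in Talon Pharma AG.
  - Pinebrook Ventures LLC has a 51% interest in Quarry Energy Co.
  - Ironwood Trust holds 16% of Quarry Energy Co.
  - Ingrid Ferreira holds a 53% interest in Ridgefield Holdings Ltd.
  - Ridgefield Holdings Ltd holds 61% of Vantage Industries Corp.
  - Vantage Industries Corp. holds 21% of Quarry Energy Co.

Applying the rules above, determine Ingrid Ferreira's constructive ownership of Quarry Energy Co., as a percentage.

19.1322%

Chain via Ridgefield Holdings Ltd → Vantage Industries Corp. (R1): 53% × 61% × 21% = 6.7893% of Quarry Energy Co.
Chain via Beacon Realty LP → Ironwood Trust (R1): 66% × 64% × 16% = 6.7584% of Quarry Energy Co.
Chain via Talon Pharma AG → Pinebrook Ventures LLC (R1): 73% × 15% × 51% = 5.5845% of Quarry Energy Co.
Aggregating (R2): 6.7893% + 6.7584% + 5.5845% = 19.1322%.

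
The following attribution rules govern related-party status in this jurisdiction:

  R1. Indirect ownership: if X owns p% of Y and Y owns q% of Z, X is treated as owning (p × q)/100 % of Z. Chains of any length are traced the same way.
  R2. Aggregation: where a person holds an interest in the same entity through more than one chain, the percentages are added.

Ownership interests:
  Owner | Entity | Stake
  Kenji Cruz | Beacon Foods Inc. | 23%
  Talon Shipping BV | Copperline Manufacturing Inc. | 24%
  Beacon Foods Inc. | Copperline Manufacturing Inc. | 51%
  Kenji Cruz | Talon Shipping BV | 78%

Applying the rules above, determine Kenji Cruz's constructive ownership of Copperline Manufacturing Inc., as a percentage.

30.45%

Chain via Beacon Foods Inc. (R1): 23% × 51% = 11.73% of Copperline Manufacturing Inc.
Chain via Talon Shipping BV (R1): 78% × 24% = 18.72% of Copperline Manufacturing Inc.
Aggregating (R2): 11.73% + 18.72% = 30.45%.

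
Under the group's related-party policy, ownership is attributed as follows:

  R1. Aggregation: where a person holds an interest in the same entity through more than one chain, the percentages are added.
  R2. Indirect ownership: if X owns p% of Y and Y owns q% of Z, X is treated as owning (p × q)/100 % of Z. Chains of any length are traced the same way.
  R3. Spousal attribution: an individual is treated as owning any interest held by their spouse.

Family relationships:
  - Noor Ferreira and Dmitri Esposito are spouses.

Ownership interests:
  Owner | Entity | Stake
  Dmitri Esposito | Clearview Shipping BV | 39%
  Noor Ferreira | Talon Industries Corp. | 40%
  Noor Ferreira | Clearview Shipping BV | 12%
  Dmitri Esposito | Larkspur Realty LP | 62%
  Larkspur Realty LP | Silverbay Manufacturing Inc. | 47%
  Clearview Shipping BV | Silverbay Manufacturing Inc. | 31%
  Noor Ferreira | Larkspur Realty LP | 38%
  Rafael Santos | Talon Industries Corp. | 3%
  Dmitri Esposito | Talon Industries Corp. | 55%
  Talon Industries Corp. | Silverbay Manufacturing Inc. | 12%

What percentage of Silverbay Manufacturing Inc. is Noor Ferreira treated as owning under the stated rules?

74.21%

By spousal attribution (R3), Noor Ferreira is treated as also owning Dmitri Esposito's interest in Clearview Shipping BV, giving 12% + 39% = 51%.
By spousal attribution (R3), Noor Ferreira is treated as also owning Dmitri Esposito's interest in Larkspur Realty LP, giving 38% + 62% = 100%.
By spousal attribution (R3), Noor Ferreira is treated as also owning Dmitri Esposito's interest in Talon Industries Corp, giving 40% + 55% = 95%.
Chain via Clearview Shipping BV (R2): 51% × 31% = 15.81% of Silverbay Manufacturing Inc.
Chain via Larkspur Realty LP (R2): 100% × 47% = 47% of Silverbay Manufacturing Inc.
Chain via Talon Industries Corp. (R2): 95% × 12% = 11.4% of Silverbay Manufacturing Inc.
Aggregating (R1): 15.81% + 47% + 11.4% = 74.21%.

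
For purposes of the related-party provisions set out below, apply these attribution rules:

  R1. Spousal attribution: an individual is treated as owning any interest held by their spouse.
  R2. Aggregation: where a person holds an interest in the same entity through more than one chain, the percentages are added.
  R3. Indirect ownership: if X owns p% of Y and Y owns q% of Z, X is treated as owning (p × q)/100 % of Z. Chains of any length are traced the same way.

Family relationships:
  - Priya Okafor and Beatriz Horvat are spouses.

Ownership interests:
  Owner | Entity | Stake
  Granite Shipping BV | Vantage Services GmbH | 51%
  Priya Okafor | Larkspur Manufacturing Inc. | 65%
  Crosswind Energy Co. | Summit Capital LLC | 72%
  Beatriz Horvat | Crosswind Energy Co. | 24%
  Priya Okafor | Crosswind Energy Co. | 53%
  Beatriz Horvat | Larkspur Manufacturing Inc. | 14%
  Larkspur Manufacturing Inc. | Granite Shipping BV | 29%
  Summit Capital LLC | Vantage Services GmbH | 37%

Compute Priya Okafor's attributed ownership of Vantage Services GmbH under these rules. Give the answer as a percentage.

32.1969%

By spousal attribution (R1), Priya Okafor is treated as also owning Beatriz Horvat's interest in Crosswind Energy Co, giving 53% + 24% = 77%.
By spousal attribution (R1), Priya Okafor is treated as also owning Beatriz Horvat's interest in Larkspur Manufacturing Inc, giving 65% + 14% = 79%.
Chain via Crosswind Energy Co. → Summit Capital LLC (R3): 77% × 72% × 37% = 20.5128% of Vantage Services GmbH.
Chain via Larkspur Manufacturing Inc. → Granite Shipping BV (R3): 79% × 29% × 51% = 11.6841% of Vantage Services GmbH.
Aggregating (R2): 20.5128% + 11.6841% = 32.1969%.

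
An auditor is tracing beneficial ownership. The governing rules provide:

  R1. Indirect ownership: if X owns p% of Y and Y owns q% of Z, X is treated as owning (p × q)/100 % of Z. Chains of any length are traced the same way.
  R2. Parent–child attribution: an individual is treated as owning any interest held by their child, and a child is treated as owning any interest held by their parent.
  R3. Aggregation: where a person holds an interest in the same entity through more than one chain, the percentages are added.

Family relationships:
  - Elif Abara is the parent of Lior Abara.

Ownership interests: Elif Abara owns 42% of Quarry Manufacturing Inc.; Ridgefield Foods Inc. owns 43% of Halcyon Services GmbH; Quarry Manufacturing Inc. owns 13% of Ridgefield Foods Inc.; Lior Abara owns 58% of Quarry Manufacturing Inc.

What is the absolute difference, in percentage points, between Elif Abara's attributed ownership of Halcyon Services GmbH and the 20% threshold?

By parent–child attribution (R2), Elif Abara is treated as also owning Lior Abara's interest in Quarry Manufacturing Inc, giving 42% + 58% = 100%.
Chain via Quarry Manufacturing Inc. → Ridgefield Foods Inc. (R1): 100% × 13% × 43% = 5.59% of Halcyon Services GmbH.
5.59% falls short of the 20% threshold by 14.41 percentage points.

14.41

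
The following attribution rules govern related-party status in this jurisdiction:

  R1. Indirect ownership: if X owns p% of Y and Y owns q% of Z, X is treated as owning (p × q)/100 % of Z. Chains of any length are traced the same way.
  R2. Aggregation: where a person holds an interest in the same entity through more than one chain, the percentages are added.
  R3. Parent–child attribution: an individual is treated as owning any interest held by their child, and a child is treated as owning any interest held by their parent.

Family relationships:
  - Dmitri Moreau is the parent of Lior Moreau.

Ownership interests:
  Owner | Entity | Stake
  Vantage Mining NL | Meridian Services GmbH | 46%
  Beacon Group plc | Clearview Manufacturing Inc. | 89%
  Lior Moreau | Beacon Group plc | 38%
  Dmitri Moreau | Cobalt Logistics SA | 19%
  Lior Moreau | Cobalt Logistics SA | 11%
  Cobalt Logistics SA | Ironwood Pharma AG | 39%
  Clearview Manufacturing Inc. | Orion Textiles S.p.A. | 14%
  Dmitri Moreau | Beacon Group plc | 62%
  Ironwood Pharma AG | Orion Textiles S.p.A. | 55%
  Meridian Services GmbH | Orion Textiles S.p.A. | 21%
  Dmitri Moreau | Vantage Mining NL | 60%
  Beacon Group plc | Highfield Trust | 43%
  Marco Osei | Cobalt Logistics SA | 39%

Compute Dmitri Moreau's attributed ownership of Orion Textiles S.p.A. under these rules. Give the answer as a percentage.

By parent–child attribution (R3), Dmitri Moreau is treated as also owning Lior Moreau's interest in Cobalt Logistics SA, giving 19% + 11% = 30%.
By parent–child attribution (R3), Dmitri Moreau is treated as also owning Lior Moreau's interest in Beacon Group plc, giving 62% + 38% = 100%.
Chain via Cobalt Logistics SA → Ironwood Pharma AG (R1): 30% × 39% × 55% = 6.435% of Orion Textiles S.p.A.
Chain via Vantage Mining NL → Meridian Services GmbH (R1): 60% × 46% × 21% = 5.796% of Orion Textiles S.p.A.
Chain via Beacon Group plc → Clearview Manufacturing Inc. (R1): 100% × 89% × 14% = 12.46% of Orion Textiles S.p.A.
Aggregating (R2): 6.435% + 5.796% + 12.46% = 24.691%.

24.691%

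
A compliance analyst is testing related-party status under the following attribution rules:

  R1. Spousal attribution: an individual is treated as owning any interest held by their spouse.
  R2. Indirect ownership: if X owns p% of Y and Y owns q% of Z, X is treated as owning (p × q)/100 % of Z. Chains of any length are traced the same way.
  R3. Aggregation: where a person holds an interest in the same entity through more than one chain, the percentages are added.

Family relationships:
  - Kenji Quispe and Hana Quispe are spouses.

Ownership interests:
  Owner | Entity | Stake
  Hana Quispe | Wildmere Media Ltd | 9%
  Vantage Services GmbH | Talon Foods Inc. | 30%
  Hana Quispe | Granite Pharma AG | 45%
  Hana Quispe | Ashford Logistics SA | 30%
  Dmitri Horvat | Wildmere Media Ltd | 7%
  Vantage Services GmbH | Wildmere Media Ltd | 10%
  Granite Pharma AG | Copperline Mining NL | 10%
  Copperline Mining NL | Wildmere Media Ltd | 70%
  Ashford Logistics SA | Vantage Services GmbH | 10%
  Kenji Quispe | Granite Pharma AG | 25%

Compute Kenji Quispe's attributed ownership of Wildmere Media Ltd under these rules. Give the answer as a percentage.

14.2%

By spousal attribution (R1), Kenji Quispe is treated as also owning Hana Quispe's interest in Granite Pharma AG, giving 25% + 45% = 70%.
By spousal attribution (R1), Kenji Quispe is treated as owning Hana Quispe's 30% interest in Ashford Logistics SA.
By spousal attribution (R1), Kenji Quispe is treated as owning Hana Quispe's 9% interest in Wildmere Media Ltd.
Chain via Granite Pharma AG → Copperline Mining NL (R2): 70% × 10% × 70% = 4.9% of Wildmere Media Ltd.
Chain via Ashford Logistics SA → Vantage Services GmbH (R2): 30% × 10% × 10% = 0.3% of Wildmere Media Ltd.
Direct interest in Wildmere Media Ltd: 9%.
Aggregating (R3): 4.9% + 0.3% + 9% = 14.2%.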